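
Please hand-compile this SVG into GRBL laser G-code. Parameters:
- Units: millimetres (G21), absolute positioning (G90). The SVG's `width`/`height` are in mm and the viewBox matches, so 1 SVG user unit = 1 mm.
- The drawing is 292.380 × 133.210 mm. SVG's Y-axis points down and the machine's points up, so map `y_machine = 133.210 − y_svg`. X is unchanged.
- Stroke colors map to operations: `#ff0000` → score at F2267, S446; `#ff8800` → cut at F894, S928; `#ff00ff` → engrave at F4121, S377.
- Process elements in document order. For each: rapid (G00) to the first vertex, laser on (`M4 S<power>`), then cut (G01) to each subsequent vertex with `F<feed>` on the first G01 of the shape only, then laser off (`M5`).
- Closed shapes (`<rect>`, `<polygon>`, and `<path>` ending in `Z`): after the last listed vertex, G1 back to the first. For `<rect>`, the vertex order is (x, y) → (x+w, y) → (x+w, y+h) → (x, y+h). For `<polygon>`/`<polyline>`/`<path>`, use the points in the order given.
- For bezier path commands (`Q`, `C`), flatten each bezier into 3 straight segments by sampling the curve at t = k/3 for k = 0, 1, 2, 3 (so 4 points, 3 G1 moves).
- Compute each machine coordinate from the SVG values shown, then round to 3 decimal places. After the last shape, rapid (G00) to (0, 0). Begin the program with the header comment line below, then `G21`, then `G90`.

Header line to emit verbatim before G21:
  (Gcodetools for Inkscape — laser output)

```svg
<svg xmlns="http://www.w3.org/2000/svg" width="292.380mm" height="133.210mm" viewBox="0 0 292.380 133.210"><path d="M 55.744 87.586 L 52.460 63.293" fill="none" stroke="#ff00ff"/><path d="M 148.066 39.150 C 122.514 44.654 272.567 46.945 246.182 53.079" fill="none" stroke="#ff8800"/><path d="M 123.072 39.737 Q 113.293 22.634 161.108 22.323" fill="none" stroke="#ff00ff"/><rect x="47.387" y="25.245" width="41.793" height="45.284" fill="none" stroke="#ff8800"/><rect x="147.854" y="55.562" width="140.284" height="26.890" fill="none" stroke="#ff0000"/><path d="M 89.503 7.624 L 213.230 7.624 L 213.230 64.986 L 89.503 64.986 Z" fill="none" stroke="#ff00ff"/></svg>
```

(Gcodetools for Inkscape — laser output)
G21
G90
G00 X55.744 Y45.624
M4 S377
G01 X52.460 Y69.917 F4121
M5
G00 X148.066 Y94.060
M4 S928
G01 X168.010 Y89.366 F894
G01 X226.793 Y85.245
G01 X246.182 Y80.131
M5
G00 X123.072 Y93.473
M4 S377
G01 X122.952 Y103.009 F4121
G01 X135.631 Y108.814
G01 X161.108 Y110.887
M5
G00 X47.387 Y107.965
M4 S928
G01 X89.180 Y107.965 F894
G01 X89.180 Y62.681
G01 X47.387 Y62.681
G01 X47.387 Y107.965
M5
G00 X147.854 Y77.648
M4 S446
G01 X288.138 Y77.648 F2267
G01 X288.138 Y50.758
G01 X147.854 Y50.758
G01 X147.854 Y77.648
M5
G00 X89.503 Y125.586
M4 S377
G01 X213.230 Y125.586 F4121
G01 X213.230 Y68.224
G01 X89.503 Y68.224
G01 X89.503 Y125.586
M5
G00 X0.000 Y0.000

Since the viewBox matches the mm dimensions, user units are millimetres directly. The only transform is the Y-flip y_m = 133.210 − y_svg.

Shape 1 is a line segment drawn with `<path>`. Its stroke #ff00ff means engrave at S377, F4121. After flipping Y the toolpath is (55.744,45.624) → (52.460,69.917).

Shape 2 is a cubic bezier drawn with `<path>`. Its stroke #ff8800 means cut at S928, F894. After flipping Y the toolpath is (148.066,94.060) → (168.010,89.366) → (226.793,85.245) → (246.182,80.131).

Shape 3 is a quadratic bezier drawn with `<path>`. Its stroke #ff00ff means engrave at S377, F4121. After flipping Y the toolpath is (123.072,93.473) → (122.952,103.009) → (135.631,108.814) → (161.108,110.887).

Shape 4 is a rectangle drawn with `<rect>`. Its stroke #ff8800 means cut at S928, F894. After flipping Y the toolpath is (47.387,107.965) → (89.180,107.965) → (89.180,62.681) → (47.387,62.681) → (47.387,107.965), returning to the start.

Shape 5 is a rectangle drawn with `<rect>`. Its stroke #ff0000 means score at S446, F2267. After flipping Y the toolpath is (147.854,77.648) → (288.138,77.648) → (288.138,50.758) → (147.854,50.758) → (147.854,77.648), returning to the start.

Shape 6 is a rectangle drawn with `<path>`. Its stroke #ff00ff means engrave at S377, F4121. After flipping Y the toolpath is (89.503,125.586) → (213.230,125.586) → (213.230,68.224) → (89.503,68.224) → (89.503,125.586), returning to the start.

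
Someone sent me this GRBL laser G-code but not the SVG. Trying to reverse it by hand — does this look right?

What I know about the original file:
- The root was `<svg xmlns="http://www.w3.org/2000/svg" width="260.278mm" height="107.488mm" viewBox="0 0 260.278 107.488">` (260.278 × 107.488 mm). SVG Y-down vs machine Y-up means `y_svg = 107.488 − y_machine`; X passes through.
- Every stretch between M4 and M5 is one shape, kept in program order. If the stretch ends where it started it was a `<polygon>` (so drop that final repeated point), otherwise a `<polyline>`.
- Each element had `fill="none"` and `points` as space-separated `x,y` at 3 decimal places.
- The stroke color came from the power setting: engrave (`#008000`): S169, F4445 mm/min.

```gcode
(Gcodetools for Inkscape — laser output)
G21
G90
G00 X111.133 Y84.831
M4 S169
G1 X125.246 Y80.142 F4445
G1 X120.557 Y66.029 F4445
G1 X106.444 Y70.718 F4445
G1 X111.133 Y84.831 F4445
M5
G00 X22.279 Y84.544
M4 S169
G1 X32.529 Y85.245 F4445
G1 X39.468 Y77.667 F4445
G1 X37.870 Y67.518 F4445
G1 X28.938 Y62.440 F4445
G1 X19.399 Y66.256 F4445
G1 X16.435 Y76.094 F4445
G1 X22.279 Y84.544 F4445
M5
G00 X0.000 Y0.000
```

<svg xmlns="http://www.w3.org/2000/svg" width="260.278mm" height="107.488mm" viewBox="0 0 260.278 107.488">
  <polygon points="111.133,22.657 125.246,27.346 120.557,41.459 106.444,36.770" fill="none" stroke="#008000"/>
  <polygon points="22.279,22.944 32.529,22.243 39.468,29.821 37.870,39.970 28.938,45.048 19.399,41.232 16.435,31.394" fill="none" stroke="#008000"/>
</svg>

Each laser-on run becomes one SVG element. Flip Y back into SVG space with y_svg = 107.488 − y_machine. Every run uses S169, so all elements get stroke `#008000` (engrave).

Run 1: The run returns to its start, so emit a `<polygon>` with points (Y-flipped): 111.133,22.657 125.246,27.346 120.557,41.459 106.444,36.770.

Run 2: The run returns to its start, so emit a `<polygon>` with points (Y-flipped): 22.279,22.944 32.529,22.243 39.468,29.821 37.870,39.970 28.938,45.048 19.399,41.232 16.435,31.394.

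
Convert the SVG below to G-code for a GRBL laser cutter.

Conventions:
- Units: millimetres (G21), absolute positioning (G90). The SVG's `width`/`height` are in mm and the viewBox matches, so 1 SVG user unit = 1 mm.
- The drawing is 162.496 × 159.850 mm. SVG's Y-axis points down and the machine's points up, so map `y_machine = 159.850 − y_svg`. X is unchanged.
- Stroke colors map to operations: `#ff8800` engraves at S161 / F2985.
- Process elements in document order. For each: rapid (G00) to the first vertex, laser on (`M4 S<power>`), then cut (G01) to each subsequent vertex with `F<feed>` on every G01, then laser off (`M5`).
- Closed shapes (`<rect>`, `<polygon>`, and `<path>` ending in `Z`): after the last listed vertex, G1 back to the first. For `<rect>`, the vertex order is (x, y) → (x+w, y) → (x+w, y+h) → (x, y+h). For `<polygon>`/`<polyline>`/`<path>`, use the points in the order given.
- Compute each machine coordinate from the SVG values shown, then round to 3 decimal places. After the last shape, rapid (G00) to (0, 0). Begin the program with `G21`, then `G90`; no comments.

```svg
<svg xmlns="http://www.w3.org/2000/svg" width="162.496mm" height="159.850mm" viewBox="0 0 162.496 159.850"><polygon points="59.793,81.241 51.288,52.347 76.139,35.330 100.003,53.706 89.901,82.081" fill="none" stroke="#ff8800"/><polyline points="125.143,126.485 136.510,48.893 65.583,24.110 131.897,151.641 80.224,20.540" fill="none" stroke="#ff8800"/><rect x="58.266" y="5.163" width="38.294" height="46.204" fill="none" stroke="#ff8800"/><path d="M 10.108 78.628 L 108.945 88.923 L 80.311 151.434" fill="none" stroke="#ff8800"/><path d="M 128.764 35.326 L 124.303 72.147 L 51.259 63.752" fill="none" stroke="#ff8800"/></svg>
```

Since the viewBox matches the mm dimensions, user units are millimetres directly. The only transform is the Y-flip y_m = 159.850 − y_svg.

Shape 1 is a regular polygon drawn with `<polygon>`. Its stroke #ff8800 means engrave at S161, F2985. After flipping Y the toolpath is (59.793,78.609) → (51.288,107.503) → (76.139,124.520) → (100.003,106.144) → (89.901,77.769) → (59.793,78.609), returning to the start.

Shape 2 is a open polyline drawn with `<polyline>`. Its stroke #ff8800 means engrave at S161, F2985. After flipping Y the toolpath is (125.143,33.365) → (136.510,110.957) → (65.583,135.740) → (131.897,8.209) → (80.224,139.310).

Shape 3 is a rectangle drawn with `<rect>`. Its stroke #ff8800 means engrave at S161, F2985. After flipping Y the toolpath is (58.266,154.687) → (96.560,154.687) → (96.560,108.483) → (58.266,108.483) → (58.266,154.687), returning to the start.

Shape 4 is a open polyline drawn with `<path>`. Its stroke #ff8800 means engrave at S161, F2985. After flipping Y the toolpath is (10.108,81.222) → (108.945,70.927) → (80.311,8.416).

Shape 5 is a open polyline drawn with `<path>`. Its stroke #ff8800 means engrave at S161, F2985. After flipping Y the toolpath is (128.764,124.524) → (124.303,87.703) → (51.259,96.098).

G21
G90
G00 X59.793 Y78.609
M4 S161
G01 X51.288 Y107.503 F2985
G01 X76.139 Y124.520 F2985
G01 X100.003 Y106.144 F2985
G01 X89.901 Y77.769 F2985
G01 X59.793 Y78.609 F2985
M5
G00 X125.143 Y33.365
M4 S161
G01 X136.510 Y110.957 F2985
G01 X65.583 Y135.740 F2985
G01 X131.897 Y8.209 F2985
G01 X80.224 Y139.310 F2985
M5
G00 X58.266 Y154.687
M4 S161
G01 X96.560 Y154.687 F2985
G01 X96.560 Y108.483 F2985
G01 X58.266 Y108.483 F2985
G01 X58.266 Y154.687 F2985
M5
G00 X10.108 Y81.222
M4 S161
G01 X108.945 Y70.927 F2985
G01 X80.311 Y8.416 F2985
M5
G00 X128.764 Y124.524
M4 S161
G01 X124.303 Y87.703 F2985
G01 X51.259 Y96.098 F2985
M5
G00 X0.000 Y0.000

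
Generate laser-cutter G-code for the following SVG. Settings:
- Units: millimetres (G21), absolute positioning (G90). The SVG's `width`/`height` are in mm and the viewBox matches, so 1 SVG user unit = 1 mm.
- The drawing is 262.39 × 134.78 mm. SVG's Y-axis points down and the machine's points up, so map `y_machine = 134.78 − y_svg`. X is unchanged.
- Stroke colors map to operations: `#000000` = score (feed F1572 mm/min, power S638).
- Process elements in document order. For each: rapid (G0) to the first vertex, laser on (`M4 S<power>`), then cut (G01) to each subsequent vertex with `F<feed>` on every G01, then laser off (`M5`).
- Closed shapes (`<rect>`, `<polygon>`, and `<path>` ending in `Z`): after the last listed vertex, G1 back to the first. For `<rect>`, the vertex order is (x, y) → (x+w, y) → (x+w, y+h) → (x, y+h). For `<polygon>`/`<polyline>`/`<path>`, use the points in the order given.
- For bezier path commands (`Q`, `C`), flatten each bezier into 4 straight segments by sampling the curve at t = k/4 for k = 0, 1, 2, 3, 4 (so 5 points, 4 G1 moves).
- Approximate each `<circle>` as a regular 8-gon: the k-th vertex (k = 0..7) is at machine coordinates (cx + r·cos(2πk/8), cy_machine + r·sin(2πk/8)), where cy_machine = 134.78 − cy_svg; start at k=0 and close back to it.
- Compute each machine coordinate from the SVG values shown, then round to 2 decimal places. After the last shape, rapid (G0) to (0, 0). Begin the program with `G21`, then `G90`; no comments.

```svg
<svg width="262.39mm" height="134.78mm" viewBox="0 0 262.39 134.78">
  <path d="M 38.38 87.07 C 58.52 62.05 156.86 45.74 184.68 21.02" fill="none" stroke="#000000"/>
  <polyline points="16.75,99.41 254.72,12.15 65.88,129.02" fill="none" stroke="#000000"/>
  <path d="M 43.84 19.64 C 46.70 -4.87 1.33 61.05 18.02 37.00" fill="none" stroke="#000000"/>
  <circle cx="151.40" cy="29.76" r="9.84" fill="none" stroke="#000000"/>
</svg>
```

G21
G90
G0 X38.38 Y47.71
M4 S638
G01 X65.82 Y65.11 F1572
G01 X108.65 Y80.85 F1572
G01 X152.92 Y96.53 F1572
G01 X184.68 Y113.76 F1572
M5
G0 X16.75 Y35.37
M4 S638
G01 X254.72 Y122.63 F1572
G01 X65.88 Y5.76 F1572
M5
G0 X43.84 Y115.14
M4 S638
G01 X38.67 Y119.39 F1572
G01 X25.74 Y106.63 F1572
G01 X15.42 Y93.79 F1572
G01 X18.02 Y97.78 F1572
M5
G0 X161.24 Y105.02
M4 S638
G01 X158.36 Y111.98 F1572
G01 X151.40 Y114.86 F1572
G01 X144.44 Y111.98 F1572
G01 X141.56 Y105.02 F1572
G01 X144.44 Y98.06 F1572
G01 X151.40 Y95.18 F1572
G01 X158.36 Y98.06 F1572
G01 X161.24 Y105.02 F1572
M5
G0 X0.00 Y0.00

1 u = 1 mm; y_m = 134.78 − y.

[1] `<path>` cubic bezier, #000000→score S638 F1572: (38.38,47.71) → (65.82,65.11) → (108.65,80.85) → (152.92,96.53) → (184.68,113.76)

[2] `<polyline>` open polyline, #000000→score S638 F1572: (16.75,35.37) → (254.72,122.63) → (65.88,5.76)

[3] `<path>` cubic bezier, #000000→score S638 F1572: (43.84,115.14) → (38.67,119.39) → (25.74,106.63) → (15.42,93.79) → (18.02,97.78)

[4] `<circle>` circle, #000000→score S638 F1572: (161.24,105.02) → (158.36,111.98) → (151.40,114.86) → (144.44,111.98) → (141.56,105.02) → (144.44,98.06) → (151.40,95.18) → (158.36,98.06) → (161.24,105.02) (closed)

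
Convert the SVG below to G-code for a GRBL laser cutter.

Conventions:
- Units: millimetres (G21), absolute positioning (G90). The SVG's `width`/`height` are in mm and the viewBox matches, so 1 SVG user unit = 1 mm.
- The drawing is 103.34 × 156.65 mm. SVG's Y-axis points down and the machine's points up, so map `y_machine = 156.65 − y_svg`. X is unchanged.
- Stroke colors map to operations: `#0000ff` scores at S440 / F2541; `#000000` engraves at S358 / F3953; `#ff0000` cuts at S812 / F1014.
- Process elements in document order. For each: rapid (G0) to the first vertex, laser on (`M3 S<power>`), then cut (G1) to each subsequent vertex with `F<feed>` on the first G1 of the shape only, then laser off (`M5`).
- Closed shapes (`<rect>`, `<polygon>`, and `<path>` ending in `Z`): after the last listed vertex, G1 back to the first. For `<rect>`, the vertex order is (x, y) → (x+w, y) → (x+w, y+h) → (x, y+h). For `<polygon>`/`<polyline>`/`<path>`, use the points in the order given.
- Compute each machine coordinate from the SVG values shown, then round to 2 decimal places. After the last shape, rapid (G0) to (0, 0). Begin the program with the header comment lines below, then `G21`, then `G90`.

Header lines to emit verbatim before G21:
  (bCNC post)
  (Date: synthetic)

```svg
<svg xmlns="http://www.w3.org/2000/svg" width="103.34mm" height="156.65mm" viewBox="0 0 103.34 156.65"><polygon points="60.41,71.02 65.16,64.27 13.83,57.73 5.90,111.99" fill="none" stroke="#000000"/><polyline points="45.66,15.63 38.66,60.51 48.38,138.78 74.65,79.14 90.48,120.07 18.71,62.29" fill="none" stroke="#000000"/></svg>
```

viewBox `0 0 103.34 156.65` with mm width/height → 1 unit = 1 mm. Flip: y_m = 156.65 − y_svg.

**Shape 1** — `<polygon>` closed polygon, stroke `#000000` → engrave (S358, F3953). Machine vertices: (60.41,85.63) → (65.16,92.38) → (13.83,98.92) → (5.90,44.66) → (60.41,85.63). Closed: final G1 returns to the first vertex.

**Shape 2** — `<polyline>` open polyline, stroke `#000000` → engrave (S358, F3953). Machine vertices: (45.66,141.02) → (38.66,96.14) → (48.38,17.87) → (74.65,77.51) → (90.48,36.58) → (18.71,94.36). Open path.

(bCNC post)
(Date: synthetic)
G21
G90
G0 X60.41 Y85.63
M3 S358
G1 X65.16 Y92.38 F3953
G1 X13.83 Y98.92
G1 X5.90 Y44.66
G1 X60.41 Y85.63
M5
G0 X45.66 Y141.02
M3 S358
G1 X38.66 Y96.14 F3953
G1 X48.38 Y17.87
G1 X74.65 Y77.51
G1 X90.48 Y36.58
G1 X18.71 Y94.36
M5
G0 X0.00 Y0.00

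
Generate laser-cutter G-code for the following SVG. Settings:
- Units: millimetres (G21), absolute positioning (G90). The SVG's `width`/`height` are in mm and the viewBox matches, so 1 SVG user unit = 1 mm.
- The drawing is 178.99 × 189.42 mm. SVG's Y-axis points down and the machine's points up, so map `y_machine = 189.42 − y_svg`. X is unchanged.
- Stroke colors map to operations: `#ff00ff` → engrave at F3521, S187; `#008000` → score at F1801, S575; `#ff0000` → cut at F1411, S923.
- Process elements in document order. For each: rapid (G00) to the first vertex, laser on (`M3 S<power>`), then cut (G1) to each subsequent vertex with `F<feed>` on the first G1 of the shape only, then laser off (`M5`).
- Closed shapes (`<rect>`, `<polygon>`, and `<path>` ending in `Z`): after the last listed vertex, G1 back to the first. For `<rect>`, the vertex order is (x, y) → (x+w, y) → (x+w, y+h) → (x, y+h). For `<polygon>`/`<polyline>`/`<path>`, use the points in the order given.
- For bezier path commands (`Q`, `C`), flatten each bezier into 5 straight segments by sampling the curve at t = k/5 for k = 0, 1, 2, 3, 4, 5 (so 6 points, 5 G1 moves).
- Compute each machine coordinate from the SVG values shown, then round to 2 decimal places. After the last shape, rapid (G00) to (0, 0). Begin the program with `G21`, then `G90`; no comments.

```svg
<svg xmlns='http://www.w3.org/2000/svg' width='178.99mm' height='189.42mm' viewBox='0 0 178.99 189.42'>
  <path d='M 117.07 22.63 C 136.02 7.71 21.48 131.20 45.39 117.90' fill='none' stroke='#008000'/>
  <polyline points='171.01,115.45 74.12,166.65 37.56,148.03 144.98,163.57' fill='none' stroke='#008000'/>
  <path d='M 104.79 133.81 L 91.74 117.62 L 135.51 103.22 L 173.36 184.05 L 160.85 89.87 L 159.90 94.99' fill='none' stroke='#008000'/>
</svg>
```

1 u = 1 mm; y_m = 189.42 − y.

[1] `<path>` cubic bezier, #008000→score S575 F1801: (117.07,166.79) → (114.60,161.33) → (93.14,135.87) → (65.75,103.61) → (45.48,77.75) → (45.39,71.52)

[2] `<polyline>` open polyline, #008000→score S575 F1801: (171.01,73.97) → (74.12,22.77) → (37.56,41.39) → (144.98,25.85)

[3] `<path>` open polyline, #008000→score S575 F1801: (104.79,55.61) → (91.74,71.80) → (135.51,86.20) → (173.36,5.37) → (160.85,99.55) → (159.90,94.43)

G21
G90
G00 X117.07 Y166.79
M3 S575
G1 X114.60 Y161.33 F1801
G1 X93.14 Y135.87
G1 X65.75 Y103.61
G1 X45.48 Y77.75
G1 X45.39 Y71.52
M5
G00 X171.01 Y73.97
M3 S575
G1 X74.12 Y22.77 F1801
G1 X37.56 Y41.39
G1 X144.98 Y25.85
M5
G00 X104.79 Y55.61
M3 S575
G1 X91.74 Y71.80 F1801
G1 X135.51 Y86.20
G1 X173.36 Y5.37
G1 X160.85 Y99.55
G1 X159.90 Y94.43
M5
G00 X0.00 Y0.00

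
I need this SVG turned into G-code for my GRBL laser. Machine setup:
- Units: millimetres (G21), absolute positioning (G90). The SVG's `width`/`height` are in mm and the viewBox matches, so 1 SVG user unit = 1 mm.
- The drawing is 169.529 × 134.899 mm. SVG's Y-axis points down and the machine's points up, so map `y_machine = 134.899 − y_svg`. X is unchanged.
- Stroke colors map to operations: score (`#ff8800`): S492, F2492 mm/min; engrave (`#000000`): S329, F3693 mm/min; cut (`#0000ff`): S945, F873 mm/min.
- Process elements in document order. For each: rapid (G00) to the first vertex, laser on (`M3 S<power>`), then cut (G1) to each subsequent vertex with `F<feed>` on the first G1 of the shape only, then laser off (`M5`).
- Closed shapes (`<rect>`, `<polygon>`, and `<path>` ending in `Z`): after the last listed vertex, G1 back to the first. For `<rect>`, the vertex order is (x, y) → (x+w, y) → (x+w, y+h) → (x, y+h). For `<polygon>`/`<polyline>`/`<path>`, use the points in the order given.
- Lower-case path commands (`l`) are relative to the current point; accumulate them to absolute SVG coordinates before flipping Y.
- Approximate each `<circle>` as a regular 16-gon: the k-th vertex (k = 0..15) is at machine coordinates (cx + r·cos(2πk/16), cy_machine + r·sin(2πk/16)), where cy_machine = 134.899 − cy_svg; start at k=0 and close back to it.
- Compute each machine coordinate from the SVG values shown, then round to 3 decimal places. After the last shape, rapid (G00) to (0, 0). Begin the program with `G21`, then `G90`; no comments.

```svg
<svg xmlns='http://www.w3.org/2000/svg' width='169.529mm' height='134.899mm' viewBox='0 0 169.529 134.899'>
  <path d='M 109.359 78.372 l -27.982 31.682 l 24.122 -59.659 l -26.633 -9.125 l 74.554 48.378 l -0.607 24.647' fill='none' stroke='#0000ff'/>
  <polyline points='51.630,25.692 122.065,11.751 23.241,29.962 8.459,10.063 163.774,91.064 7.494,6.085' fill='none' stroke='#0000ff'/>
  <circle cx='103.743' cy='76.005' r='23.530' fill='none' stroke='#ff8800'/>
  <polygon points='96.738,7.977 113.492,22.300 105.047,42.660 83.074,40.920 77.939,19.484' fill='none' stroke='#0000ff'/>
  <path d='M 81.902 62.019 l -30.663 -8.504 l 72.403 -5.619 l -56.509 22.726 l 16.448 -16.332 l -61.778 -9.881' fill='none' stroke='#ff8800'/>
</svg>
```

Since the viewBox matches the mm dimensions, user units are millimetres directly. The only transform is the Y-flip y_m = 134.899 − y_svg.

Shape 1 is a open polyline drawn with `<path>`. Its stroke #0000ff means cut at S945, F873. After flipping Y the toolpath is (109.359,56.527) → (81.377,24.845) → (105.499,84.504) → (78.866,93.629) → (153.420,45.251) → (152.813,20.604).

Shape 2 is a open polyline drawn with `<polyline>`. Its stroke #0000ff means cut at S945, F873. After flipping Y the toolpath is (51.630,109.207) → (122.065,123.148) → (23.241,104.937) → (8.459,124.836) → (163.774,43.835) → (7.494,128.814).

Shape 3 is a circle drawn with `<circle>`. Its stroke #ff8800 means score at S492, F2492. After flipping Y the toolpath is (127.273,58.894) → (125.482,67.899) → (120.381,75.532) → (112.748,80.633) → (103.743,82.424) → (94.738,80.633) → (87.105,75.532) → (82.004,67.899) → (80.213,58.894) → (82.004,49.889) → (87.105,42.256) → (94.738,37.155) → (103.743,35.364) → (112.748,37.155) → (120.381,42.256) → (125.482,49.889) → (127.273,58.894), returning to the start.

Shape 4 is a regular polygon drawn with `<polygon>`. Its stroke #0000ff means cut at S945, F873. After flipping Y the toolpath is (96.738,126.922) → (113.492,112.599) → (105.047,92.239) → (83.074,93.979) → (77.939,115.415) → (96.738,126.922), returning to the start.

Shape 5 is a open polyline drawn with `<path>`. Its stroke #ff8800 means score at S492, F2492. After flipping Y the toolpath is (81.902,72.880) → (51.239,81.384) → (123.642,87.003) → (67.133,64.277) → (83.581,80.609) → (21.803,90.490).

G21
G90
G00 X109.359 Y56.527
M3 S945
G1 X81.377 Y24.845 F873
G1 X105.499 Y84.504
G1 X78.866 Y93.629
G1 X153.420 Y45.251
G1 X152.813 Y20.604
M5
G00 X51.630 Y109.207
M3 S945
G1 X122.065 Y123.148 F873
G1 X23.241 Y104.937
G1 X8.459 Y124.836
G1 X163.774 Y43.835
G1 X7.494 Y128.814
M5
G00 X127.273 Y58.894
M3 S492
G1 X125.482 Y67.899 F2492
G1 X120.381 Y75.532
G1 X112.748 Y80.633
G1 X103.743 Y82.424
G1 X94.738 Y80.633
G1 X87.105 Y75.532
G1 X82.004 Y67.899
G1 X80.213 Y58.894
G1 X82.004 Y49.889
G1 X87.105 Y42.256
G1 X94.738 Y37.155
G1 X103.743 Y35.364
G1 X112.748 Y37.155
G1 X120.381 Y42.256
G1 X125.482 Y49.889
G1 X127.273 Y58.894
M5
G00 X96.738 Y126.922
M3 S945
G1 X113.492 Y112.599 F873
G1 X105.047 Y92.239
G1 X83.074 Y93.979
G1 X77.939 Y115.415
G1 X96.738 Y126.922
M5
G00 X81.902 Y72.880
M3 S492
G1 X51.239 Y81.384 F2492
G1 X123.642 Y87.003
G1 X67.133 Y64.277
G1 X83.581 Y80.609
G1 X21.803 Y90.490
M5
G00 X0.000 Y0.000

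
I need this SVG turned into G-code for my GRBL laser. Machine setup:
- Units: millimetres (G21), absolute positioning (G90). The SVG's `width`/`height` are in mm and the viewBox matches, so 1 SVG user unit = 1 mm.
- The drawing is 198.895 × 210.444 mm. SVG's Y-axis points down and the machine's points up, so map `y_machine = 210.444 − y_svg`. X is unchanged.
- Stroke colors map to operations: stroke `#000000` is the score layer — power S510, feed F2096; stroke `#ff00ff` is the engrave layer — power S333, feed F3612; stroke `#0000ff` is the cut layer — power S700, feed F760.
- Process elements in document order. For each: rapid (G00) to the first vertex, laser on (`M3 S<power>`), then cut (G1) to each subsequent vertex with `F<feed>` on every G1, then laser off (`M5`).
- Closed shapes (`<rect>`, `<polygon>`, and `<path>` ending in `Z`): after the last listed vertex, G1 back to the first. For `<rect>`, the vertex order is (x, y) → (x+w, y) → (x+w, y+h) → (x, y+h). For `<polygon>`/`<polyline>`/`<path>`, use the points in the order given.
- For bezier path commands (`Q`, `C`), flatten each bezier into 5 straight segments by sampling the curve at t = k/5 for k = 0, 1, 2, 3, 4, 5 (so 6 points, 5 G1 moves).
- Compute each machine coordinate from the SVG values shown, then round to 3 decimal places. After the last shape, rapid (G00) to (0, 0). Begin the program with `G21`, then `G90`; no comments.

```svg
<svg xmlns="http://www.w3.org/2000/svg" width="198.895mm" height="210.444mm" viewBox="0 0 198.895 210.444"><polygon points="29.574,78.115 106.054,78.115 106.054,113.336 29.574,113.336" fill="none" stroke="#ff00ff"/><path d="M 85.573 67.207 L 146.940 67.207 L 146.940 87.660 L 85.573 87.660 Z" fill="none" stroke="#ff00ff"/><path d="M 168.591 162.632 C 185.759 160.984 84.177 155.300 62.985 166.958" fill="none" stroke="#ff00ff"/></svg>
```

G21
G90
G00 X29.574 Y132.329
M3 S333
G1 X106.054 Y132.329 F3612
G1 X106.054 Y97.108 F3612
G1 X29.574 Y97.108 F3612
G1 X29.574 Y132.329 F3612
M5
G00 X85.573 Y143.237
M3 S333
G1 X146.940 Y143.237 F3612
G1 X146.940 Y122.784 F3612
G1 X85.573 Y122.784 F3612
G1 X85.573 Y143.237 F3612
M5
G00 X168.591 Y47.812
M3 S333
G1 X166.235 Y49.114 F3612
G1 X144.938 Y50.359 F3612
G1 X114.258 Y50.520 F3612
G1 X83.754 Y48.571 F3612
G1 X62.985 Y43.486 F3612
M5
G00 X0.000 Y0.000

viewBox `0 0 198.895 210.444` with mm width/height → 1 unit = 1 mm. Flip: y_m = 210.444 − y_svg.

**Shape 1** — `<polygon>` rectangle, stroke `#ff00ff` → engrave (S333, F3612). Machine vertices: (29.574,132.329) → (106.054,132.329) → (106.054,97.108) → (29.574,97.108) → (29.574,132.329). Closed: final G1 returns to the first vertex.

**Shape 2** — `<path>` rectangle, stroke `#ff00ff` → engrave (S333, F3612). Machine vertices: (85.573,143.237) → (146.940,143.237) → (146.940,122.784) → (85.573,122.784) → (85.573,143.237). Closed: final G1 returns to the first vertex.

**Shape 3** — `<path>` cubic bezier, stroke `#ff00ff` → engrave (S333, F3612). Control points (SVG): P0=(168.591,162.632), P1=(185.759,160.984), P2=(84.177,155.300), P3=(62.985,166.958); sampled at t=k/5. Machine vertices: (168.591,47.812) → (166.235,49.114) → (144.938,50.359) → (114.258,50.520) → (83.754,48.571) → (62.985,43.486). Open path.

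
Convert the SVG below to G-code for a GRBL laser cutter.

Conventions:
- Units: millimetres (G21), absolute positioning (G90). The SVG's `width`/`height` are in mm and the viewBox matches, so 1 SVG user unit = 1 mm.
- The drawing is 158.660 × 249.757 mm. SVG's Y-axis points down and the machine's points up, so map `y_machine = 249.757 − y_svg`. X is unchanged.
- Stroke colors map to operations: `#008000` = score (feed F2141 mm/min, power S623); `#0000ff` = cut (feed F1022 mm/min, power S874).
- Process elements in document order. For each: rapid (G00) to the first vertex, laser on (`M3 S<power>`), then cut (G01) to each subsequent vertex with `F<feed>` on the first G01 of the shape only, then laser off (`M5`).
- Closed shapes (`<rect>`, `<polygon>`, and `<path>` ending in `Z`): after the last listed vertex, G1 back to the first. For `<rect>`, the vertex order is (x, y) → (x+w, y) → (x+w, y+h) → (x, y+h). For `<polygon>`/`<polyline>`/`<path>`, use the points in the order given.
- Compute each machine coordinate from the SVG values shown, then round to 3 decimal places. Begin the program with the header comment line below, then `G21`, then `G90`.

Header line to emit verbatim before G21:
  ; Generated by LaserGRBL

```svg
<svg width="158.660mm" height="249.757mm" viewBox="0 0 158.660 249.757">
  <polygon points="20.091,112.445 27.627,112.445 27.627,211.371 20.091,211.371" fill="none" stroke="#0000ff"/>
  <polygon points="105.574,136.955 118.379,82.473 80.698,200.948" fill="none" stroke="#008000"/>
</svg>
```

; Generated by LaserGRBL
G21
G90
G00 X20.091 Y137.312
M3 S874
G01 X27.627 Y137.312 F1022
G01 X27.627 Y38.386
G01 X20.091 Y38.386
G01 X20.091 Y137.312
M5
G00 X105.574 Y112.802
M3 S623
G01 X118.379 Y167.284 F2141
G01 X80.698 Y48.809
G01 X105.574 Y112.802
M5

1 u = 1 mm; y_m = 249.757 − y.

[1] `<polygon>` rectangle, #0000ff→cut S874 F1022: (20.091,137.312) → (27.627,137.312) → (27.627,38.386) → (20.091,38.386) → (20.091,137.312) (closed)

[2] `<polygon>` closed polygon, #008000→score S623 F2141: (105.574,112.802) → (118.379,167.284) → (80.698,48.809) → (105.574,112.802) (closed)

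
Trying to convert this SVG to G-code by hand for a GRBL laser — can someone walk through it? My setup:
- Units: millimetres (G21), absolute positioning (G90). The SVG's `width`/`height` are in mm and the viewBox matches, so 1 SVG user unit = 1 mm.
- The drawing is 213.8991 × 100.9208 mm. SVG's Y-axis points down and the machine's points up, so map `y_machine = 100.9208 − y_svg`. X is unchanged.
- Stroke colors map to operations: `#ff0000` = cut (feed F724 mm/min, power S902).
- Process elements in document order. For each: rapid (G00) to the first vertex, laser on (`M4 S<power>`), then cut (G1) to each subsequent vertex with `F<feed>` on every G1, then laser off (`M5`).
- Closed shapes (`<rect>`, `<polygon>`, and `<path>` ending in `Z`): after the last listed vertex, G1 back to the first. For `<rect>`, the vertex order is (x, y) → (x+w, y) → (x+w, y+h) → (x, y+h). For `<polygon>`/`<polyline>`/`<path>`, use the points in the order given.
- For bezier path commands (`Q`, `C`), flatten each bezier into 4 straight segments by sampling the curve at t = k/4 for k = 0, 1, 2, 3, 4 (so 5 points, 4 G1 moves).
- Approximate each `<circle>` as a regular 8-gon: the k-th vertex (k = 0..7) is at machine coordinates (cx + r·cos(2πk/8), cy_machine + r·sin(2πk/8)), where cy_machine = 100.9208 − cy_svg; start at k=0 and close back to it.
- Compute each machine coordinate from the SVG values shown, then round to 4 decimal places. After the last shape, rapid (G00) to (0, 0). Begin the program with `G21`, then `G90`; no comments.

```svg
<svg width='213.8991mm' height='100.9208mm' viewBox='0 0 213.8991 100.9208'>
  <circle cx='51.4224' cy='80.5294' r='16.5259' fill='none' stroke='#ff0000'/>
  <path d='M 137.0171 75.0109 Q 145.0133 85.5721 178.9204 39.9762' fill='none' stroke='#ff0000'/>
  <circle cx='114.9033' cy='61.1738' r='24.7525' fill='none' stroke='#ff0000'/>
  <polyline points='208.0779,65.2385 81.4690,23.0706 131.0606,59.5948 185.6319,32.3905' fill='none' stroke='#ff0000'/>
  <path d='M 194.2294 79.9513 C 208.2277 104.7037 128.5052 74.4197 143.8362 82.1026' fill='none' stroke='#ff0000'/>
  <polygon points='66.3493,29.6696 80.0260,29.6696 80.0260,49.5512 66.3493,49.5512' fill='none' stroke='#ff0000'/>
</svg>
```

G21
G90
G00 X67.9483 Y20.3914
M4 S902
G1 X63.1080 Y32.0770 F724
G1 X51.4224 Y36.9173 F724
G1 X39.7368 Y32.0770 F724
G1 X34.8965 Y20.3914 F724
G1 X39.7368 Y8.7058 F724
G1 X51.4224 Y3.8655 F724
G1 X63.1080 Y8.7058 F724
G1 X67.9483 Y20.3914 F724
M5
G00 X137.0171 Y25.9099
M4 S902
G1 X142.6346 Y24.1391 F724
G1 X151.4910 Y29.3880 F724
G1 X163.5863 Y41.6565 F724
G1 X178.9204 Y60.9446 F724
M5
G00 X139.6558 Y39.7470
M4 S902
G1 X132.4060 Y57.2497 F724
G1 X114.9033 Y64.4995 F724
G1 X97.4006 Y57.2497 F724
G1 X90.1508 Y39.7470 F724
G1 X97.4006 Y22.2443 F724
G1 X114.9033 Y14.9945 F724
G1 X132.4060 Y22.2443 F724
G1 X139.6558 Y39.7470 F724
M5
G00 X208.0779 Y35.6823
M4 S902
G1 X81.4690 Y77.8502 F724
G1 X131.0606 Y41.3260 F724
G1 X185.6319 Y68.5303 F724
M5
G00 X194.2294 Y20.9695
M4 S902
G1 X190.1051 Y11.2713 F724
G1 X168.5330 Y13.4928 F724
G1 X147.2109 Y18.9148 F724
G1 X143.8362 Y18.8182 F724
M5
G00 X66.3493 Y71.2512
M4 S902
G1 X80.0260 Y71.2512 F724
G1 X80.0260 Y51.3696 F724
G1 X66.3493 Y51.3696 F724
G1 X66.3493 Y71.2512 F724
M5
G00 X0.0000 Y0.0000

viewBox `0 0 213.8991 100.9208` with mm width/height → 1 unit = 1 mm. Flip: y_m = 100.9208 − y_svg.

**Shape 1** — `<circle>` circle, stroke `#ff0000` → cut (S902, F724). Machine vertices: (67.9483,20.3914) → (63.1080,32.0770) → (51.4224,36.9173) → (39.7368,32.0770) → (34.8965,20.3914) → (39.7368,8.7058) → (51.4224,3.8655) → (63.1080,8.7058) → (67.9483,20.3914). Closed: final G1 returns to the first vertex.

**Shape 2** — `<path>` quadratic bezier, stroke `#ff0000` → cut (S902, F724). Control points (SVG): P0=(137.0171,75.0109), P1=(145.0133,85.5721), P2=(178.9204,39.9762); sampled at t=k/4. Machine vertices: (137.0171,25.9099) → (142.6346,24.1391) → (151.4910,29.3880) → (163.5863,41.6565) → (178.9204,60.9446). Open path.

**Shape 3** — `<circle>` circle, stroke `#ff0000` → cut (S902, F724). Machine vertices: (139.6558,39.7470) → (132.4060,57.2497) → (114.9033,64.4995) → (97.4006,57.2497) → (90.1508,39.7470) → (97.4006,22.2443) → (114.9033,14.9945) → (132.4060,22.2443) → (139.6558,39.7470). Closed: final G1 returns to the first vertex.

**Shape 4** — `<polyline>` open polyline, stroke `#ff0000` → cut (S902, F724). Machine vertices: (208.0779,35.6823) → (81.4690,77.8502) → (131.0606,41.3260) → (185.6319,68.5303). Open path.

**Shape 5** — `<path>` cubic bezier, stroke `#ff0000` → cut (S902, F724). Control points (SVG): P0=(194.2294,79.9513), P1=(208.2277,104.7037), P2=(128.5052,74.4197), P3=(143.8362,82.1026); sampled at t=k/4. Machine vertices: (194.2294,20.9695) → (190.1051,11.2713) → (168.5330,13.4928) → (147.2109,18.9148) → (143.8362,18.8182). Open path.

**Shape 6** — `<polygon>` rectangle, stroke `#ff0000` → cut (S902, F724). Machine vertices: (66.3493,71.2512) → (80.0260,71.2512) → (80.0260,51.3696) → (66.3493,51.3696) → (66.3493,71.2512). Closed: final G1 returns to the first vertex.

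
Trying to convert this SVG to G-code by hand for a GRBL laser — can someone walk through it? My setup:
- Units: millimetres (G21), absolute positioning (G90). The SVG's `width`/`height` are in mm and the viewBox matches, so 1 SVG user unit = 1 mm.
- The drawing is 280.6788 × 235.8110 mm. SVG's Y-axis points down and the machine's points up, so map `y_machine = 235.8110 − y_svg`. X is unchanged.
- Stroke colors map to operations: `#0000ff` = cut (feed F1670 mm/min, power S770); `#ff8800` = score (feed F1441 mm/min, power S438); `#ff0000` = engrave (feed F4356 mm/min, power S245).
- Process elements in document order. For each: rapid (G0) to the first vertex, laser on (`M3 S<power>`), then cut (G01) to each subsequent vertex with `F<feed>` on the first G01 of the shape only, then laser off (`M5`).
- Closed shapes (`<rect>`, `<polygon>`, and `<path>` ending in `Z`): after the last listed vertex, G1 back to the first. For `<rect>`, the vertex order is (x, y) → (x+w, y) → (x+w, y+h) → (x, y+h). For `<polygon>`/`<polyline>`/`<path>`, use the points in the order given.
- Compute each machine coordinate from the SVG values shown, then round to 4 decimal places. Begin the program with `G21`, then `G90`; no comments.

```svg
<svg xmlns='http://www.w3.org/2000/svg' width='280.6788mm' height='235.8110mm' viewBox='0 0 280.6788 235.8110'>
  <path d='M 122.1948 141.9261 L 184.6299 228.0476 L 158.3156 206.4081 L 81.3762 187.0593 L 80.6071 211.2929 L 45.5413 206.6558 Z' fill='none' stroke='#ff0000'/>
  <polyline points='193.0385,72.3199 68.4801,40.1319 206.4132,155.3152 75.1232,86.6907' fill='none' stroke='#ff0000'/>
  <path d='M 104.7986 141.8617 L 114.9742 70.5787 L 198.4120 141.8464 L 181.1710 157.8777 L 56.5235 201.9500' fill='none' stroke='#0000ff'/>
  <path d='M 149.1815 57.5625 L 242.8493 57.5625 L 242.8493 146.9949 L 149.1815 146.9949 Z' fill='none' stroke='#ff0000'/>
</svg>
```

viewBox `0 0 280.6788 235.8110` with mm width/height → 1 unit = 1 mm. Flip: y_m = 235.8110 − y_svg.

**Shape 1** — `<path>` closed polygon, stroke `#ff0000` → engrave (S245, F4356). Machine vertices: (122.1948,93.8849) → (184.6299,7.7634) → (158.3156,29.4029) → (81.3762,48.7517) → (80.6071,24.5181) → (45.5413,29.1552) → (122.1948,93.8849). Closed: final G1 returns to the first vertex.

**Shape 2** — `<polyline>` open polyline, stroke `#ff0000` → engrave (S245, F4356). Machine vertices: (193.0385,163.4911) → (68.4801,195.6791) → (206.4132,80.4958) → (75.1232,149.1203). Open path.

**Shape 3** — `<path>` open polyline, stroke `#0000ff` → cut (S770, F1670). Machine vertices: (104.7986,93.9493) → (114.9742,165.2323) → (198.4120,93.9646) → (181.1710,77.9333) → (56.5235,33.8610). Open path.

**Shape 4** — `<path>` rectangle, stroke `#ff0000` → engrave (S245, F4356). Machine vertices: (149.1815,178.2485) → (242.8493,178.2485) → (242.8493,88.8161) → (149.1815,88.8161) → (149.1815,178.2485). Closed: final G1 returns to the first vertex.

G21
G90
G0 X122.1948 Y93.8849
M3 S245
G01 X184.6299 Y7.7634 F4356
G01 X158.3156 Y29.4029
G01 X81.3762 Y48.7517
G01 X80.6071 Y24.5181
G01 X45.5413 Y29.1552
G01 X122.1948 Y93.8849
M5
G0 X193.0385 Y163.4911
M3 S245
G01 X68.4801 Y195.6791 F4356
G01 X206.4132 Y80.4958
G01 X75.1232 Y149.1203
M5
G0 X104.7986 Y93.9493
M3 S770
G01 X114.9742 Y165.2323 F1670
G01 X198.4120 Y93.9646
G01 X181.1710 Y77.9333
G01 X56.5235 Y33.8610
M5
G0 X149.1815 Y178.2485
M3 S245
G01 X242.8493 Y178.2485 F4356
G01 X242.8493 Y88.8161
G01 X149.1815 Y88.8161
G01 X149.1815 Y178.2485
M5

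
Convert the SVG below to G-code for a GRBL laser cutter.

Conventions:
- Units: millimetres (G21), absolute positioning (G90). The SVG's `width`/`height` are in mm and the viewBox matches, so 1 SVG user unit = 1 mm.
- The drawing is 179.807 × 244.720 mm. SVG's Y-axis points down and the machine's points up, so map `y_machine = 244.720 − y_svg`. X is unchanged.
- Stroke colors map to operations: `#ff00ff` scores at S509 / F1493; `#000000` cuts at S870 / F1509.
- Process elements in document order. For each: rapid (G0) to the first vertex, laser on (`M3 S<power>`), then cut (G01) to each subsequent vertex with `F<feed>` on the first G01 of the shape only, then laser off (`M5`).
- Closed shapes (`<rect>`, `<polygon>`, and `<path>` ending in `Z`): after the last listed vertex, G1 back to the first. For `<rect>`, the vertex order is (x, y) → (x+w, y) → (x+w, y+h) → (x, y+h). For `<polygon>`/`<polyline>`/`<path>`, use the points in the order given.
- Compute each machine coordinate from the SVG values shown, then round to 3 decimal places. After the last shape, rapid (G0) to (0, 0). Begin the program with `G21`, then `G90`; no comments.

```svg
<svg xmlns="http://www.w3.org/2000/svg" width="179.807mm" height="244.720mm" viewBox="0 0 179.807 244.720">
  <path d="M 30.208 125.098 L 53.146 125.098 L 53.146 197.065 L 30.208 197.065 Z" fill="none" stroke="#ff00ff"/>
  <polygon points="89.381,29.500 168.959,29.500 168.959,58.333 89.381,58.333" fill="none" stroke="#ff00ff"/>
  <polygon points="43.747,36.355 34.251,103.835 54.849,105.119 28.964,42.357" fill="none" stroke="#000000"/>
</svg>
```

G21
G90
G0 X30.208 Y119.622
M3 S509
G01 X53.146 Y119.622 F1493
G01 X53.146 Y47.655
G01 X30.208 Y47.655
G01 X30.208 Y119.622
M5
G0 X89.381 Y215.220
M3 S509
G01 X168.959 Y215.220 F1493
G01 X168.959 Y186.387
G01 X89.381 Y186.387
G01 X89.381 Y215.220
M5
G0 X43.747 Y208.365
M3 S870
G01 X34.251 Y140.885 F1509
G01 X54.849 Y139.601
G01 X28.964 Y202.363
G01 X43.747 Y208.365
M5
G0 X0.000 Y0.000

1 u = 1 mm; y_m = 244.720 − y.

[1] `<path>` rectangle, #ff00ff→score S509 F1493: (30.208,119.622) → (53.146,119.622) → (53.146,47.655) → (30.208,47.655) → (30.208,119.622) (closed)

[2] `<polygon>` rectangle, #ff00ff→score S509 F1493: (89.381,215.220) → (168.959,215.220) → (168.959,186.387) → (89.381,186.387) → (89.381,215.220) (closed)

[3] `<polygon>` closed polygon, #000000→cut S870 F1509: (43.747,208.365) → (34.251,140.885) → (54.849,139.601) → (28.964,202.363) → (43.747,208.365) (closed)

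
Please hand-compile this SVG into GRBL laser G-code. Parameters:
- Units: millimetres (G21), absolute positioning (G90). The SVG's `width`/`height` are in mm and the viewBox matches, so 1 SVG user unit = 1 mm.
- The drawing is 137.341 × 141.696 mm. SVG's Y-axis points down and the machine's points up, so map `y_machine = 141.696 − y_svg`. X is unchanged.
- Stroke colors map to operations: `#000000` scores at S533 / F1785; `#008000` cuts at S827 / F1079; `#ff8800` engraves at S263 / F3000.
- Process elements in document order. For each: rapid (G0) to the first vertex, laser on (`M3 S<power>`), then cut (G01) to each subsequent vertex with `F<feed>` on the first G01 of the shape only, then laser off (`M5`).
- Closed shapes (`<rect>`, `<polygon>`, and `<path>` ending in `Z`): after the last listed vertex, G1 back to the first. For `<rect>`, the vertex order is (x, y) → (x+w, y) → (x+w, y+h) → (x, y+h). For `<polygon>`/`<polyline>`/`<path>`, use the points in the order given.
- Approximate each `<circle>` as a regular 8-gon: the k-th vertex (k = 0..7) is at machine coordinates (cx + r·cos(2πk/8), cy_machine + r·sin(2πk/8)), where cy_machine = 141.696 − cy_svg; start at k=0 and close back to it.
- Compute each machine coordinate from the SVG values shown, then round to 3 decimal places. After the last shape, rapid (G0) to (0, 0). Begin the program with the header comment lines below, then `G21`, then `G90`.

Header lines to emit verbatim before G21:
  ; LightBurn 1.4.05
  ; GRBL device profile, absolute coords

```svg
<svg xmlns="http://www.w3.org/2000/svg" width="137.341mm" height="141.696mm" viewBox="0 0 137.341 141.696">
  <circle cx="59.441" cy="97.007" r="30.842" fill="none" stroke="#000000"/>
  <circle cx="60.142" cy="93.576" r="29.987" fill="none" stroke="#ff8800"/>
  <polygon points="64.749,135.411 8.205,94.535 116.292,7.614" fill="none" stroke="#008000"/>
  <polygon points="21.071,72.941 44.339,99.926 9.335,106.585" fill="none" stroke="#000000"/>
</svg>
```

Since the viewBox matches the mm dimensions, user units are millimetres directly. The only transform is the Y-flip y_m = 141.696 − y_svg.

Shape 1 is a circle drawn with `<circle>`. Its stroke #000000 means score at S533, F1785. After flipping Y the toolpath is (90.283,44.689) → (81.250,66.498) → (59.441,75.531) → (37.632,66.498) → (28.599,44.689) → (37.632,22.880) → (59.441,13.847) → (81.250,22.880) → (90.283,44.689), returning to the start.

Shape 2 is a circle drawn with `<circle>`. Its stroke #ff8800 means engrave at S263, F3000. After flipping Y the toolpath is (90.129,48.120) → (81.346,69.324) → (60.142,78.107) → (38.938,69.324) → (30.155,48.120) → (38.938,26.916) → (60.142,18.133) → (81.346,26.916) → (90.129,48.120), returning to the start.

Shape 3 is a closed polygon drawn with `<polygon>`. Its stroke #008000 means cut at S827, F1079. After flipping Y the toolpath is (64.749,6.285) → (8.205,47.161) → (116.292,134.082) → (64.749,6.285), returning to the start.

Shape 4 is a regular polygon drawn with `<polygon>`. Its stroke #000000 means score at S533, F1785. After flipping Y the toolpath is (21.071,68.755) → (44.339,41.770) → (9.335,35.111) → (21.071,68.755), returning to the start.

; LightBurn 1.4.05
; GRBL device profile, absolute coords
G21
G90
G0 X90.283 Y44.689
M3 S533
G01 X81.250 Y66.498 F1785
G01 X59.441 Y75.531
G01 X37.632 Y66.498
G01 X28.599 Y44.689
G01 X37.632 Y22.880
G01 X59.441 Y13.847
G01 X81.250 Y22.880
G01 X90.283 Y44.689
M5
G0 X90.129 Y48.120
M3 S263
G01 X81.346 Y69.324 F3000
G01 X60.142 Y78.107
G01 X38.938 Y69.324
G01 X30.155 Y48.120
G01 X38.938 Y26.916
G01 X60.142 Y18.133
G01 X81.346 Y26.916
G01 X90.129 Y48.120
M5
G0 X64.749 Y6.285
M3 S827
G01 X8.205 Y47.161 F1079
G01 X116.292 Y134.082
G01 X64.749 Y6.285
M5
G0 X21.071 Y68.755
M3 S533
G01 X44.339 Y41.770 F1785
G01 X9.335 Y35.111
G01 X21.071 Y68.755
M5
G0 X0.000 Y0.000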